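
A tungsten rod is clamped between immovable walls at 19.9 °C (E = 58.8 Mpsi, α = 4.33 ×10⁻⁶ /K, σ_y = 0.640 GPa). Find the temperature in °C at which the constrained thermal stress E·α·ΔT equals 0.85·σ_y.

330 °C

E = 58.8 Mpsi = 405.4 GPa.
σ_y = 0.640 GPa = 640.0 MPa.
E·α·ΔT = 544.0 MPa ⇒ ΔT = 544.0 / (405.4×10³ × 4.33×10⁻⁶) = 309.9 K.
T = 19.9 + 309.9 = 329.8 °C.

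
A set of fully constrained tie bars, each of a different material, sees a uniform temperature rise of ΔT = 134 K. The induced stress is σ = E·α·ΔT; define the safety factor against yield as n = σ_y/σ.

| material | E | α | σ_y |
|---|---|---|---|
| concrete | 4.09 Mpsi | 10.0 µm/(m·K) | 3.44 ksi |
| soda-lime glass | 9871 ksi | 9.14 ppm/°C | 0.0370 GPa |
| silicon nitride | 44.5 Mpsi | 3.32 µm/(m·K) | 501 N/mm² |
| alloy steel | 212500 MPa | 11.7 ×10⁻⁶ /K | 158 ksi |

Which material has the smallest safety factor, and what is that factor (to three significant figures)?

soda-lime glass, n = 0.444

Per material, after unit conversion:
  concrete: E = 28.20, α = 10.0, σ_y = 23.72 → σ = 37.8 MPa, n = 0.628
  soda-lime glass: E = 68.06, α = 9.14, σ_y = 37.00 → σ = 83.4 MPa, n = 0.444
  silicon nitride: E = 306.8, α = 3.32, σ_y = 501.0 → σ = 136 MPa, n = 3.67
  alloy steel: E = 212.5, α = 11.7, σ_y = 1089 → σ = 333 MPa, n = 3.27
Soda-lime glass has the lowest safety factor, n = 0.444.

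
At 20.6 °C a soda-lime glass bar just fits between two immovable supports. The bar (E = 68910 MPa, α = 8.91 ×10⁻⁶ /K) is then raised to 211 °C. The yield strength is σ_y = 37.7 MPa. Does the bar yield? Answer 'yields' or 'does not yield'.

yields

E = 68910 MPa = 68.91 GPa.
ΔT = 190.4 K. Constrained thermal stress σ = E·α·ΔT = 68.91×10³ MPa × 8.91×10⁻⁶ × 190.4 = 117 MPa (compressive).
Compare to σ_y = 37.7 MPa: σ ≥ σ_y, so it yields.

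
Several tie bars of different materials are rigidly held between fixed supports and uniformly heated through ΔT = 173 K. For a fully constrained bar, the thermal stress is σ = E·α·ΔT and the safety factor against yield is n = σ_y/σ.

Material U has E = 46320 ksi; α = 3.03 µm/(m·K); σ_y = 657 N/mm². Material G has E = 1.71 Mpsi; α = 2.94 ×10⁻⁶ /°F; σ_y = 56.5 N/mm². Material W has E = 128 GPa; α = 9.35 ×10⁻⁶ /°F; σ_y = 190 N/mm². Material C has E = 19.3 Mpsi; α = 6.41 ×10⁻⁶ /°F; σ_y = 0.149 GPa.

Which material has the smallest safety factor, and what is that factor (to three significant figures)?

material W, n = 0.510

In consistent units (E in GPa, α in ×10⁻⁶/K, σ_y in MPa):
  material U: E = 319.4, α = 3.03, σ_y = 657.0 → σ = 167 MPa, n = 3.92
  material G: E = 11.79, α = 5.29, σ_y = 56.50 → σ = 10.8 MPa, n = 5.23
  material W: E = 128.0, α = 16.8, σ_y = 190.0 → σ = 373 MPa, n = 0.510
  material C: E = 133.1, α = 11.5, σ_y = 149.0 → σ = 266 MPa, n = 0.561
The minimum is material W at n = 0.510.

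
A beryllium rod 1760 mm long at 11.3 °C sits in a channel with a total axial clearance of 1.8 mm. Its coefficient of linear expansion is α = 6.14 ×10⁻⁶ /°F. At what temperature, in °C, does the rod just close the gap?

104 °C

α = 6.14×10⁻⁶/°F × 9/5 = 11.1×10⁻⁶/K.
α·L₀·ΔT = 1.8 mm ⇒ ΔT = 1.8 / (11.1×10⁻⁶ × 1760.0) = 92.54 K.
T = 11.3 + 92.54 = 103.8 °C.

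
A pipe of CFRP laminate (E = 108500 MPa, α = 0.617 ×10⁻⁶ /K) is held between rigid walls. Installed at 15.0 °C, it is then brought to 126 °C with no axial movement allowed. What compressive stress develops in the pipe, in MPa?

7.43 MPa

E = 108500 MPa = 108.5 GPa.
ΔT = 111.0 K. Constrained thermal stress σ = E·α·ΔT = 108.5×10³ MPa × 0.617×10⁻⁶ × 111.0 = 7.43 MPa (compressive).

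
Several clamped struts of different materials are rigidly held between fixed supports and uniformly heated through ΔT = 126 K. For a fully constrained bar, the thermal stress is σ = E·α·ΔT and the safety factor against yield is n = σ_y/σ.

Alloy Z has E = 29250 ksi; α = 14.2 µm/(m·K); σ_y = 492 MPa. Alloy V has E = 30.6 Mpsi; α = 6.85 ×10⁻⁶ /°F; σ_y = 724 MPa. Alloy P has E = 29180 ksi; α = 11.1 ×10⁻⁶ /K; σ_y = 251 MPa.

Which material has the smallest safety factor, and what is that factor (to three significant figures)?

alloy P, n = 0.892

With everything in SI (GPa, ×10⁻⁶/K, MPa):
  alloy Z: E = 201.7, α = 14.2, σ_y = 492.0 → σ = 361 MPa, n = 1.36
  alloy V: E = 211.0, α = 12.3, σ_y = 724.0 → σ = 328 MPa, n = 2.21
  alloy P: E = 201.2, α = 11.1, σ_y = 251.0 → σ = 281 MPa, n = 0.892
The minimum is alloy P at n = 0.892.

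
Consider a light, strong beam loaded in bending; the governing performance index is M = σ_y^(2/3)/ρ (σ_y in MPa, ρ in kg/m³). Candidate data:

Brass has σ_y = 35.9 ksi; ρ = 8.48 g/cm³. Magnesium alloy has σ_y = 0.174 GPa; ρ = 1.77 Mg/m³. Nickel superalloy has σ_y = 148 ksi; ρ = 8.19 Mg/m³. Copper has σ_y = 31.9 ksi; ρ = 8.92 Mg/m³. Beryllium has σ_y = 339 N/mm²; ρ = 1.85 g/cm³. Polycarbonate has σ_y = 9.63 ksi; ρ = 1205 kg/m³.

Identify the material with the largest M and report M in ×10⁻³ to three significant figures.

beryllium, M = 26.3×10⁻³

Normalizing units and computing the index:
  brass: σ_y = 247.5 MPa, ρ = 8480 kg/m³
  magnesium alloy: σ_y = 174.0 MPa, ρ = 1770 kg/m³
  nickel superalloy: σ_y = 1020 MPa, ρ = 8190 kg/m³
  copper: σ_y = 219.9 MPa, ρ = 8920 kg/m³
  beryllium: σ_y = 339.0 MPa, ρ = 1850 kg/m³
  polycarbonate: σ_y = 66.40 MPa, ρ = 1205 kg/m³
  beryllium: M = 26.3×10⁻³
  magnesium alloy: M = 17.6×10⁻³
  polycarbonate: M = 13.6×10⁻³
  nickel superalloy: M = 12.4×10⁻³
  brass: M = 4.65×10⁻³
  copper: M = 4.08×10⁻³
Beryllium has the largest M.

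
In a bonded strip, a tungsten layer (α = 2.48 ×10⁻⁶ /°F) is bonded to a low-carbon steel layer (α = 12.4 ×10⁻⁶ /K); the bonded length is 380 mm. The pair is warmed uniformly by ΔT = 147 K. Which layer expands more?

low-carbon steel

tungsten: α = 2.48×10⁻⁶/°F × 9/5 = 4.46×10⁻⁶/K.
α(tungsten) = 4.46×10⁻⁶/K vs α(low-carbon steel) = 12.4×10⁻⁶/K.
Higher α expands more for the same ΔT: low-carbon steel.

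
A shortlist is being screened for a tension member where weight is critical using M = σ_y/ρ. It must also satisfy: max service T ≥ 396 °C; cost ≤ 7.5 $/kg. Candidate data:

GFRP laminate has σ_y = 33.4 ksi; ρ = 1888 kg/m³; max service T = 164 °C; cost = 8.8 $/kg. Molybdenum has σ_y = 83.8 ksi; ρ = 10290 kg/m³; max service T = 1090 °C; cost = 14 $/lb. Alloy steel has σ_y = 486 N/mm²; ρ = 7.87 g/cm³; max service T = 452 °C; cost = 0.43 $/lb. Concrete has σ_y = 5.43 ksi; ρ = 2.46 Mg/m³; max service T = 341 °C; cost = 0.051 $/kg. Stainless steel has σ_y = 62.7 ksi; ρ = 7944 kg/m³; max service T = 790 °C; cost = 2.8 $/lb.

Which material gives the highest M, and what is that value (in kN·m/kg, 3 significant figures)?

alloy steel, M = 61.8 kN·m/kg

Screen on constraints: max service T ≥ 396 °C; cost ≤ 7.5 $/kg. Survivors: alloy steel, stainless steel.
Convert each candidate to consistent units, then evaluate M:
  alloy steel: σ_y = 486.0 MPa, ρ = 7870 kg/m³
  stainless steel: σ_y = 432.3 MPa, ρ = 7944 kg/m³
  alloy steel: M = 61.8 kN·m/kg
  stainless steel: M = 54.4 kN·m/kg
Alloy steel has the largest M.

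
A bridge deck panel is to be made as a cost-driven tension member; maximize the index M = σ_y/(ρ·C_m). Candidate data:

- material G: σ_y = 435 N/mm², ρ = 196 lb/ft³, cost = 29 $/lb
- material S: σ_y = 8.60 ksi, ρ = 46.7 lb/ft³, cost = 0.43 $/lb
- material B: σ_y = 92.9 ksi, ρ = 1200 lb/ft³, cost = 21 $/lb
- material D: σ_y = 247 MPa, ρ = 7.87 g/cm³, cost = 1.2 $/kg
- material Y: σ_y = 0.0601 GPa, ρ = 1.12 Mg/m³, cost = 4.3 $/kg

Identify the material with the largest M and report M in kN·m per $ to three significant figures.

Convert each candidate to consistent units, then evaluate M:
  material G: σ_y = 435.0 MPa, ρ = 3140 kg/m³, cost = 63.93 $/kg
  material S: σ_y = 59.29 MPa, ρ = 748.1 kg/m³, cost = 0.9480 $/kg
  material B: σ_y = 640.5 MPa, ρ = 19220 kg/m³, cost = 46.30 $/kg
  material D: σ_y = 247.0 MPa, ρ = 7870 kg/m³, cost = 1.200 $/kg
  material Y: σ_y = 60.10 MPa, ρ = 1120 kg/m³, cost = 4.300 $/kg
  material S: M = 83.6 kN·m per $
  material D: M = 26.2 kN·m per $
  material Y: M = 12.5 kN·m per $
  material G: M = 2.17 kN·m per $
  material B: M = 0.720 kN·m per $
The maximum is for material S.

material S, M = 83.6 kN·m per $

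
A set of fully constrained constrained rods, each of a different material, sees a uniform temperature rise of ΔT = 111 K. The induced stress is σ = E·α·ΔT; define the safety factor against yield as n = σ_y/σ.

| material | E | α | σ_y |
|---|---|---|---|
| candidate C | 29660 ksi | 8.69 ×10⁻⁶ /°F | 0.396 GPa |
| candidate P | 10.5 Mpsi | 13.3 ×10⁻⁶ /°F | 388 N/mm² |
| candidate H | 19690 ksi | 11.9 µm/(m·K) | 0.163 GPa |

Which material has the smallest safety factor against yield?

candidate H

Per material, after unit conversion:
  candidate C: E = 204.5, α = 15.6, σ_y = 396.0 → σ = 355 MPa, n = 1.12
  candidate P: E = 72.39, α = 23.9, σ_y = 388.0 → σ = 192 MPa, n = 2.02
  candidate H: E = 135.8, α = 11.9, σ_y = 163.0 → σ = 179 MPa, n = 0.909
The minimum is candidate H at n = 0.909.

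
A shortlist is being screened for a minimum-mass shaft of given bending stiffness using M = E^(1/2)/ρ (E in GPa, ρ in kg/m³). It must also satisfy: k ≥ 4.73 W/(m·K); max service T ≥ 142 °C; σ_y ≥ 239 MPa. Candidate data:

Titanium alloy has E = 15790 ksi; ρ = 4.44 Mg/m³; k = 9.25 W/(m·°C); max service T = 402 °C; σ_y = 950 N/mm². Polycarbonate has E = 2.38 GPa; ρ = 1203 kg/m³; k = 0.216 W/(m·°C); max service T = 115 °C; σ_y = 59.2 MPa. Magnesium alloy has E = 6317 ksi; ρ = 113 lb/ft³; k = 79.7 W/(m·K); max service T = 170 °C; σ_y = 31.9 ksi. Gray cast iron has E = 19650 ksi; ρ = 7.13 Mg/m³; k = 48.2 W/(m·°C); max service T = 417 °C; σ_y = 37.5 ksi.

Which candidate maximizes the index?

Screen on constraints: k ≥ 4.73 W/(m·K); max service T ≥ 142 °C; σ_y ≥ 239 MPa. Survivors: titanium alloy, gray cast iron.
Normalizing units and computing the index:
  titanium alloy: E = 108.9 GPa, ρ = 4440 kg/m³
  gray cast iron: E = 135.5 GPa, ρ = 7130 kg/m³
  titanium alloy: M = 2.35×10⁻³
  gray cast iron: M = 1.63×10⁻³
Titanium alloy ranks first.

titanium alloy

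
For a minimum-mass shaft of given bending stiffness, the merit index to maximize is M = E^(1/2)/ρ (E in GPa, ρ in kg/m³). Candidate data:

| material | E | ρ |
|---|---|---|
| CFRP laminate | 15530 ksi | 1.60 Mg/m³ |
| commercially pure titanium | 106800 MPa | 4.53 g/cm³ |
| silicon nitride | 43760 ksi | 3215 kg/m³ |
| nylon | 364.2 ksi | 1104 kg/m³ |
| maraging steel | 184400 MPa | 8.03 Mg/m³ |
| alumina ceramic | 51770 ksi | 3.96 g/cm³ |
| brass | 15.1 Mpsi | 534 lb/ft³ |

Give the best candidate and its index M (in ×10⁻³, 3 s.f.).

CFRP laminate, M = 6.47×10⁻³

After converting to SI:
  CFRP laminate: E = 107.1 GPa, ρ = 1600 kg/m³
  commercially pure titanium: E = 106.8 GPa, ρ = 4530 kg/m³
  silicon nitride: E = 301.7 GPa, ρ = 3215 kg/m³
  nylon: E = 2.511 GPa, ρ = 1104 kg/m³
  maraging steel: E = 184.4 GPa, ρ = 8030 kg/m³
  alumina ceramic: E = 356.9 GPa, ρ = 3960 kg/m³
  brass: E = 104.1 GPa, ρ = 8554 kg/m³
  CFRP laminate: M = 6.47×10⁻³
  silicon nitride: M = 5.40×10⁻³
  alumina ceramic: M = 4.77×10⁻³
  commercially pure titanium: M = 2.28×10⁻³
  maraging steel: M = 1.69×10⁻³
  nylon: M = 1.44×10⁻³
  brass: M = 1.19×10⁻³
CFRP laminate has the largest M.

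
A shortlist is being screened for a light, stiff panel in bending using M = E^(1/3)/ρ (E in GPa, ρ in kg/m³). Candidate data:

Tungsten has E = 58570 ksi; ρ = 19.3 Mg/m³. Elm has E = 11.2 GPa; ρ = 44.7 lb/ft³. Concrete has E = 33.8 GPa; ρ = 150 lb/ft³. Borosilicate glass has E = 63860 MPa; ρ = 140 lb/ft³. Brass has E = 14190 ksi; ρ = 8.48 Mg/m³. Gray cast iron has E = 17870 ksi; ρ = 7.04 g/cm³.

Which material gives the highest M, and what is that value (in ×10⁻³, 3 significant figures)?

Normalizing units and computing the index:
  tungsten: E = 403.8 GPa, ρ = 19300 kg/m³
  elm: E = 11.20 GPa, ρ = 716.0 kg/m³
  concrete: E = 33.80 GPa, ρ = 2403 kg/m³
  borosilicate glass: E = 63.86 GPa, ρ = 2243 kg/m³
  brass: E = 97.84 GPa, ρ = 8480 kg/m³
  gray cast iron: E = 123.2 GPa, ρ = 7040 kg/m³
  elm: M = 3.12×10⁻³
  borosilicate glass: M = 1.78×10⁻³
  concrete: M = 1.35×10⁻³
  gray cast iron: M = 0.707×10⁻³
  brass: M = 0.543×10⁻³
  tungsten: M = 0.383×10⁻³
Elm ranks first.

elm, M = 3.12×10⁻³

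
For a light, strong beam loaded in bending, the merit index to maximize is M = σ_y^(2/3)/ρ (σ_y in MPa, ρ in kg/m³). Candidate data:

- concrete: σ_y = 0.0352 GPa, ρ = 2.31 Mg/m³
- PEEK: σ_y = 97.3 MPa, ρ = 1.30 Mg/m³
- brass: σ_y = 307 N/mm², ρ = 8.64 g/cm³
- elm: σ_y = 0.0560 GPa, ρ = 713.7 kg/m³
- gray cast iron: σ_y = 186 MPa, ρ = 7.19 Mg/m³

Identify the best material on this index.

elm

Putting every candidate on a common basis:
  concrete: σ_y = 35.20 MPa, ρ = 2310 kg/m³
  PEEK: σ_y = 97.30 MPa, ρ = 1300 kg/m³
  brass: σ_y = 307.0 MPa, ρ = 8640 kg/m³
  elm: σ_y = 56.00 MPa, ρ = 713.7 kg/m³
  gray cast iron: σ_y = 186.0 MPa, ρ = 7190 kg/m³
  elm: M = 20.5×10⁻³
  PEEK: M = 16.3×10⁻³
  brass: M = 5.27×10⁻³
  concrete: M = 4.65×10⁻³
  gray cast iron: M = 4.53×10⁻³
Highest index: elm.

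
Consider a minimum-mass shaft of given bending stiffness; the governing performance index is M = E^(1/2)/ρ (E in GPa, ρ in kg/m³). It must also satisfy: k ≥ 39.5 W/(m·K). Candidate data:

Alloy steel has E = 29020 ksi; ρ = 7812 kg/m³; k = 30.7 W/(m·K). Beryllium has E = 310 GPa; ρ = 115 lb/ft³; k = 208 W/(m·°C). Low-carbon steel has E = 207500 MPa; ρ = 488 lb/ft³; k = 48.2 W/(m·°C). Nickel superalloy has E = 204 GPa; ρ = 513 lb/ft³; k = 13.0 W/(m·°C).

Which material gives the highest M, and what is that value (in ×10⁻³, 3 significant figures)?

beryllium, M = 9.56×10⁻³

Screen on constraints: k ≥ 39.5 W/(m·K). Survivors: beryllium, low-carbon steel.
Normalizing units and computing the index:
  beryllium: E = 310.0 GPa, ρ = 1842 kg/m³
  low-carbon steel: E = 207.5 GPa, ρ = 7817 kg/m³
  beryllium: M = 9.56×10⁻³
  low-carbon steel: M = 1.84×10⁻³
The maximum is for beryllium.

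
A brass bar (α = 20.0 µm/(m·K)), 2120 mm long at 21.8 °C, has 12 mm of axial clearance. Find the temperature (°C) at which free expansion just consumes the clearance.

305 °C

α·L₀·ΔT = 12.0 mm ⇒ ΔT = 12.0 / (20.0×10⁻⁶ × 2120.0) = 283.0 K.
T = 21.8 + 283.0 = 304.8 °C.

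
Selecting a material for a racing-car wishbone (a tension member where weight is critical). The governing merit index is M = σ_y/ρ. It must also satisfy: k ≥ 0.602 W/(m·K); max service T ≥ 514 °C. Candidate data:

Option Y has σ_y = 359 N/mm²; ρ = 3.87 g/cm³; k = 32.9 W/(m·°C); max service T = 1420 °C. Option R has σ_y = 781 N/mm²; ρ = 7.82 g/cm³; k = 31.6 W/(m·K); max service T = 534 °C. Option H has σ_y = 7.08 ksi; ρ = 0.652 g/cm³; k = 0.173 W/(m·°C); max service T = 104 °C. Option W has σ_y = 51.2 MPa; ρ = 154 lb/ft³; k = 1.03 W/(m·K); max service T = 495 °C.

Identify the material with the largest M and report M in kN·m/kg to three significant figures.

Screen on constraints: k ≥ 0.602 W/(m·K); max service T ≥ 514 °C. Survivors: option Y, option R.
After converting to SI:
  option Y: σ_y = 359.0 MPa, ρ = 3870 kg/m³
  option R: σ_y = 781.0 MPa, ρ = 7820 kg/m³
  option R: M = 99.9 kN·m/kg
  option Y: M = 92.8 kN·m/kg
The maximum is for option R.

option R, M = 99.9 kN·m/kg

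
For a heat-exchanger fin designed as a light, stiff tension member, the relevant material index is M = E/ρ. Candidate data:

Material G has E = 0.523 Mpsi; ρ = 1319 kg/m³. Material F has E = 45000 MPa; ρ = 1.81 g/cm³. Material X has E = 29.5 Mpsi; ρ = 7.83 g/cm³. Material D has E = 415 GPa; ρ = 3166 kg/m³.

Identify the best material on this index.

material D

In SI units:
  material G: E = 3.606 GPa, ρ = 1319 kg/m³
  material F: E = 45.00 GPa, ρ = 1810 kg/m³
  material X: E = 203.4 GPa, ρ = 7830 kg/m³
  material D: E = 415.0 GPa, ρ = 3166 kg/m³
  material D: M = 131 MN·m/kg
  material X: M = 26.0 MN·m/kg
  material F: M = 24.9 MN·m/kg
  material G: M = 2.73 MN·m/kg
Highest index: material D.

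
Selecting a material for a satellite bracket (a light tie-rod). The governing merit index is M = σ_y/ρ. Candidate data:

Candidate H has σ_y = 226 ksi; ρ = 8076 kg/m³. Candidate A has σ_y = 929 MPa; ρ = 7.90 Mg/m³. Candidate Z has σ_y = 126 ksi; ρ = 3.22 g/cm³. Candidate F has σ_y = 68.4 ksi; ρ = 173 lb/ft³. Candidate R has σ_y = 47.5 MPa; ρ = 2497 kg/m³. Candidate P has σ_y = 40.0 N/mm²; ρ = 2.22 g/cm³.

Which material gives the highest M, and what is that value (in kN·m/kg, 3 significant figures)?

Normalizing units and computing the index:
  candidate H: σ_y = 1558 MPa, ρ = 8076 kg/m³
  candidate A: σ_y = 929.0 MPa, ρ = 7900 kg/m³
  candidate Z: σ_y = 868.7 MPa, ρ = 3220 kg/m³
  candidate F: σ_y = 471.6 MPa, ρ = 2771 kg/m³
  candidate R: σ_y = 47.50 MPa, ρ = 2497 kg/m³
  candidate P: σ_y = 40.00 MPa, ρ = 2220 kg/m³
  candidate Z: M = 270 kN·m/kg
  candidate H: M = 193 kN·m/kg
  candidate F: M = 170 kN·m/kg
  candidate A: M = 118 kN·m/kg
  candidate R: M = 19.0 kN·m/kg
  candidate P: M = 18.0 kN·m/kg
Highest index: candidate Z.

candidate Z, M = 270 kN·m/kg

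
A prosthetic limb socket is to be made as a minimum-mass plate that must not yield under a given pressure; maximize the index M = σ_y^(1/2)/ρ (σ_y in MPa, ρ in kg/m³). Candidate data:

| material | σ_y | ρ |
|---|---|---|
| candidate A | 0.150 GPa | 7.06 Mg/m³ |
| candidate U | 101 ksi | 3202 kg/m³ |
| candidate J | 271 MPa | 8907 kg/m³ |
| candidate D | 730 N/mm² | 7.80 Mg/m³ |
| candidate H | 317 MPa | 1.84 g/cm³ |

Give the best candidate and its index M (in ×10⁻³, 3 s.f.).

In SI units:
  candidate A: σ_y = 150.0 MPa, ρ = 7060 kg/m³
  candidate U: σ_y = 696.4 MPa, ρ = 3202 kg/m³
  candidate J: σ_y = 271.0 MPa, ρ = 8907 kg/m³
  candidate D: σ_y = 730.0 MPa, ρ = 7800 kg/m³
  candidate H: σ_y = 317.0 MPa, ρ = 1840 kg/m³
  candidate H: M = 9.68×10⁻³
  candidate U: M = 8.24×10⁻³
  candidate D: M = 3.46×10⁻³
  candidate J: M = 1.85×10⁻³
  candidate A: M = 1.73×10⁻³
Candidate H has the largest M.

candidate H, M = 9.68×10⁻³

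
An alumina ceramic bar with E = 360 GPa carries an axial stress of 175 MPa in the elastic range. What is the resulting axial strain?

4.86×10⁻⁴

ε = σ/E = 175 / 360000 = 4.86×10⁻⁴.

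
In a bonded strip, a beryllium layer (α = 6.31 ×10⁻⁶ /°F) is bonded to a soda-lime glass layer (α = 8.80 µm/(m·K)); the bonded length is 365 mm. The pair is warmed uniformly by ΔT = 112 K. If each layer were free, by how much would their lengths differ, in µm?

105 µm

beryllium: α = 6.31×10⁻⁶/°F × 9/5 = 11.4×10⁻⁶/K.
Δα = |11.4 − 8.80|×10⁻⁶/K = 2.56×10⁻⁶/K.
ΔL_mismatch = Δα·L·ΔT = 2.56×10⁻⁶ × 365.0 mm × 112.0 K = 105 µm.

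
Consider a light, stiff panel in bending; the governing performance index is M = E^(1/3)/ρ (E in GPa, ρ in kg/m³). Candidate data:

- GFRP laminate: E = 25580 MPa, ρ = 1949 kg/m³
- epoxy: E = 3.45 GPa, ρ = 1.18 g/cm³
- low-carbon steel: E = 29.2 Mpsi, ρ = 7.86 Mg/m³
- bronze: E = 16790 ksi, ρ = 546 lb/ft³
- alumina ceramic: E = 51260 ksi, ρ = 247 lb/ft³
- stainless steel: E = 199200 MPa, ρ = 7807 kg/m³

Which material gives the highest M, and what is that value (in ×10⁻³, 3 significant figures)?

alumina ceramic, M = 1.79×10⁻³

In SI units:
  GFRP laminate: E = 25.58 GPa, ρ = 1949 kg/m³
  epoxy: E = 3.450 GPa, ρ = 1180 kg/m³
  low-carbon steel: E = 201.3 GPa, ρ = 7860 kg/m³
  bronze: E = 115.8 GPa, ρ = 8746 kg/m³
  alumina ceramic: E = 353.4 GPa, ρ = 3957 kg/m³
  stainless steel: E = 199.2 GPa, ρ = 7807 kg/m³
  alumina ceramic: M = 1.79×10⁻³
  GFRP laminate: M = 1.51×10⁻³
  epoxy: M = 1.28×10⁻³
  stainless steel: M = 0.748×10⁻³
  low-carbon steel: M = 0.746×10⁻³
  bronze: M = 0.557×10⁻³
The maximum is for alumina ceramic.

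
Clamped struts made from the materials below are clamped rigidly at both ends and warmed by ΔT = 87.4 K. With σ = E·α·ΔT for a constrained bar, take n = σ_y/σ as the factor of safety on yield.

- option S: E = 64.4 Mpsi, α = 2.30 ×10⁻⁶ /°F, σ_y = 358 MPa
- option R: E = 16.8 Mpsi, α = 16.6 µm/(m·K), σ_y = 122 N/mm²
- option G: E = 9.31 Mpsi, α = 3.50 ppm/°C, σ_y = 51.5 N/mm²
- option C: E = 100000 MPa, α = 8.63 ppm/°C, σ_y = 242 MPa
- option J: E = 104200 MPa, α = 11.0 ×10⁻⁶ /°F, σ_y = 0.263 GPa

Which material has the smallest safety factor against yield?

Per material, after unit conversion:
  option S: E = 444.0, α = 4.14, σ_y = 358.0 → σ = 161 MPa, n = 2.23
  option R: E = 115.8, α = 16.6, σ_y = 122.0 → σ = 168 MPa, n = 0.726
  option G: E = 64.19, α = 3.50, σ_y = 51.50 → σ = 19.6 MPa, n = 2.62
  option C: E = 100.0, α = 8.63, σ_y = 242.0 → σ = 75.4 MPa, n = 3.21
  option J: E = 104.2, α = 19.8, σ_y = 263.0 → σ = 180 MPa, n = 1.46
Smallest n: option R with n = 0.726.

option R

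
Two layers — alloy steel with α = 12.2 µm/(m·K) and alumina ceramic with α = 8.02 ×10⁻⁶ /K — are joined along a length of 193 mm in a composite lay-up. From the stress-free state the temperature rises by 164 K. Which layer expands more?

alloy steel

α(alloy steel) = 12.2×10⁻⁶/K vs α(alumina ceramic) = 8.02×10⁻⁶/K.
Higher α expands more for the same ΔT: alloy steel.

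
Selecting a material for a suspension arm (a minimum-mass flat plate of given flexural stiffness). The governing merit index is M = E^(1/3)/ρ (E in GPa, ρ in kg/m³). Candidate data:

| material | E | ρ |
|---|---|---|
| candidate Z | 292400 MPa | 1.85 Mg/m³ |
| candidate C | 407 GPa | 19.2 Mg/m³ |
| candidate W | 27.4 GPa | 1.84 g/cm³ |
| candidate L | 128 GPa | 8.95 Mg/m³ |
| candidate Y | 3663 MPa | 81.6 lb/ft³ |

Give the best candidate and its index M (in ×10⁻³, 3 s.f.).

candidate Z, M = 3.59×10⁻³

Convert each candidate to consistent units, then evaluate M:
  candidate Z: E = 292.4 GPa, ρ = 1850 kg/m³
  candidate C: E = 407.0 GPa, ρ = 19200 kg/m³
  candidate W: E = 27.40 GPa, ρ = 1840 kg/m³
  candidate L: E = 128.0 GPa, ρ = 8950 kg/m³
  candidate Y: E = 3.663 GPa, ρ = 1307 kg/m³
  candidate Z: M = 3.59×10⁻³
  candidate W: M = 1.64×10⁻³
  candidate Y: M = 1.18×10⁻³
  candidate L: M = 0.563×10⁻³
  candidate C: M = 0.386×10⁻³
Highest index: candidate Z.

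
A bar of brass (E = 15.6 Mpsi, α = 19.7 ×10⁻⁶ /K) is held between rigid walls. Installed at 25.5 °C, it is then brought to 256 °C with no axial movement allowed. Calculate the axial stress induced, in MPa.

488 MPa

E = 15.6 Mpsi = 107.6 GPa.
ΔT = 230.5 K. Constrained thermal stress σ = E·α·ΔT = 107.6×10³ MPa × 19.7×10⁻⁶ × 230.5 = 488 MPa (compressive).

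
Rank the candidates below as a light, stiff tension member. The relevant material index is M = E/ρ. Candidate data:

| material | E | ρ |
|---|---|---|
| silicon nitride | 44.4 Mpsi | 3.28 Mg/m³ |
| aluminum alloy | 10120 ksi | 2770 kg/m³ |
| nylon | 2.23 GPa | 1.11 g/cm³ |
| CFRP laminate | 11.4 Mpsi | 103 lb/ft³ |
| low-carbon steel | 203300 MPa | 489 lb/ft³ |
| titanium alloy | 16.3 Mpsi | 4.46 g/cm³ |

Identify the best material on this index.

silicon nitride

Putting every candidate on a common basis:
  silicon nitride: E = 306.1 GPa, ρ = 3280 kg/m³
  aluminum alloy: E = 69.77 GPa, ρ = 2770 kg/m³
  nylon: E = 2.230 GPa, ρ = 1110 kg/m³
  CFRP laminate: E = 78.60 GPa, ρ = 1650 kg/m³
  low-carbon steel: E = 203.3 GPa, ρ = 7833 kg/m³
  titanium alloy: E = 112.4 GPa, ρ = 4460 kg/m³
  silicon nitride: M = 93.3 MN·m/kg
  CFRP laminate: M = 47.6 MN·m/kg
  low-carbon steel: M = 26.0 MN·m/kg
  titanium alloy: M = 25.2 MN·m/kg
  aluminum alloy: M = 25.2 MN·m/kg
  nylon: M = 2.01 MN·m/kg
Highest index: silicon nitride.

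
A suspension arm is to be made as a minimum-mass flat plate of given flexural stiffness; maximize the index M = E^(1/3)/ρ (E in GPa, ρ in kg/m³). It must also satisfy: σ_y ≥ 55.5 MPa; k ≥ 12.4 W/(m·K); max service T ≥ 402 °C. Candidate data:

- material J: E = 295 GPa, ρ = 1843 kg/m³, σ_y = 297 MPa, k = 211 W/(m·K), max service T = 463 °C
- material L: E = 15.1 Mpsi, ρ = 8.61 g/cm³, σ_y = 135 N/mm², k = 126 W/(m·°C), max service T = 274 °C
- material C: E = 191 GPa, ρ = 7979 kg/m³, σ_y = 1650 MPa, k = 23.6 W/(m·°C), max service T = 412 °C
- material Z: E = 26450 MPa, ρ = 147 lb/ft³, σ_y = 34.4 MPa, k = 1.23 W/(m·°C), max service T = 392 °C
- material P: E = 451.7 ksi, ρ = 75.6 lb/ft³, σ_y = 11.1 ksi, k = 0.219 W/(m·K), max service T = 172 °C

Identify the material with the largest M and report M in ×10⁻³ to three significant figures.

Screen on constraints: σ_y ≥ 55.5 MPa; k ≥ 12.4 W/(m·K); max service T ≥ 402 °C. Survivors: material J, material C.
Convert each candidate to consistent units, then evaluate M:
  material J: E = 295.0 GPa, ρ = 1843 kg/m³
  material C: E = 191.0 GPa, ρ = 7979 kg/m³
  material J: M = 3.61×10⁻³
  material C: M = 0.722×10⁻³
Highest index: material J.

material J, M = 3.61×10⁻³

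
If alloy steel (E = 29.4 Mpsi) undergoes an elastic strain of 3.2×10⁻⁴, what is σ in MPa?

64.9 MPa

E = 29.4 Mpsi = 202.7 GPa.
σ = E·ε = 202700 MPa × 3.2×10⁻⁴ = 64.9 MPa.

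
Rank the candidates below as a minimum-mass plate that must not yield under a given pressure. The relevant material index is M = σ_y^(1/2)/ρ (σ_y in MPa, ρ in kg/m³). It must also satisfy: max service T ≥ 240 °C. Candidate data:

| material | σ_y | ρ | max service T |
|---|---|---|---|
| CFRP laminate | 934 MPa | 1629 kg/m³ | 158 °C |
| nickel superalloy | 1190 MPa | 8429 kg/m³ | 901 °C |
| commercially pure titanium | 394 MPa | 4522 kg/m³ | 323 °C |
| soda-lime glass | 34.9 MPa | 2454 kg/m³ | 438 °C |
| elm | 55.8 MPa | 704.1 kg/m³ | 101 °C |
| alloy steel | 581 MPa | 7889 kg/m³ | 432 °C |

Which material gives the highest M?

commercially pure titanium

Screen on constraints: max service T ≥ 240 °C. Survivors: nickel superalloy, commercially pure titanium, soda-lime glass, alloy steel.
Computing M directly (units already consistent):
  commercially pure titanium: M = 4.39×10⁻³
  nickel superalloy: M = 4.09×10⁻³
  alloy steel: M = 3.06×10⁻³
  soda-lime glass: M = 2.41×10⁻³
Commercially pure titanium has the largest M.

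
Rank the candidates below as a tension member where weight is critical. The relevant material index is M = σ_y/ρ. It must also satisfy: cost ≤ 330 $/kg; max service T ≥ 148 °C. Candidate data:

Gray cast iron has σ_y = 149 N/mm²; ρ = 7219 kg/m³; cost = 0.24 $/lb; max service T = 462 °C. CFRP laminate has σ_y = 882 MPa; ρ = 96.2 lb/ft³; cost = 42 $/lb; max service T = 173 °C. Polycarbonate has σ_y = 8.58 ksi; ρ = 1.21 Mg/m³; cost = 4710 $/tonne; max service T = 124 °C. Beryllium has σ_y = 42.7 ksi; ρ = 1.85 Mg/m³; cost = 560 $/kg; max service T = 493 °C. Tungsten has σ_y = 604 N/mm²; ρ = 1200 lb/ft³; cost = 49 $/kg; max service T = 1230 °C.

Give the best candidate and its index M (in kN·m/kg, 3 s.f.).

Screen on constraints: cost ≤ 330 $/kg; max service T ≥ 148 °C. Survivors: gray cast iron, CFRP laminate, tungsten.
Putting every candidate on a common basis:
  gray cast iron: σ_y = 149.0 MPa, ρ = 7219 kg/m³
  CFRP laminate: σ_y = 882.0 MPa, ρ = 1541 kg/m³
  tungsten: σ_y = 604.0 MPa, ρ = 19220 kg/m³
  CFRP laminate: M = 572 kN·m/kg
  tungsten: M = 31.4 kN·m/kg
  gray cast iron: M = 20.6 kN·m/kg
Highest index: CFRP laminate.

CFRP laminate, M = 572 kN·m/kg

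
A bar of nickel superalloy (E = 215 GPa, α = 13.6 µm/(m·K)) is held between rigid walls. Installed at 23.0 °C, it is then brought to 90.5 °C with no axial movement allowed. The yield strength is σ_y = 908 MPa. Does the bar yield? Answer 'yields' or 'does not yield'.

ΔT = 67.50 K. Constrained thermal stress σ = E·α·ΔT = 215.0×10³ MPa × 13.6×10⁻⁶ × 67.50 = 197 MPa (compressive).
Compare to σ_y = 908 MPa: σ < σ_y, so it does not yield.

does not yield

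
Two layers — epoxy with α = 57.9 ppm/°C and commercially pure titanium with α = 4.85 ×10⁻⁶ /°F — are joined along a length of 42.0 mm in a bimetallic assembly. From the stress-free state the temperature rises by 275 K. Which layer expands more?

commercially pure titanium: α = 4.85×10⁻⁶/°F × 9/5 = 8.73×10⁻⁶/K.
α(epoxy) = 57.9×10⁻⁶/K vs α(commercially pure titanium) = 8.73×10⁻⁶/K.
Higher α expands more for the same ΔT: epoxy.

epoxy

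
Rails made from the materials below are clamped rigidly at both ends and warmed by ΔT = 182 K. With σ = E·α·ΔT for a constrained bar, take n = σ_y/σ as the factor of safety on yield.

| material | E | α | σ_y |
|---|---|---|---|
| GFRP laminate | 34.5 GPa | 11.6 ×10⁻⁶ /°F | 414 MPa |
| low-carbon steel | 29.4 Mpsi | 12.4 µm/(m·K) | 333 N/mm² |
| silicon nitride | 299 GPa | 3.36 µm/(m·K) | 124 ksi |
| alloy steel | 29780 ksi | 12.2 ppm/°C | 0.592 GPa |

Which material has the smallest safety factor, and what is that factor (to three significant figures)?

Converting E to GPa, α to ×10⁻⁶/K, σ_y to MPa, then σ and n for each:
  GFRP laminate: E = 34.50, α = 20.9, σ_y = 414.0 → σ = 131 MPa, n = 3.16
  low-carbon steel: E = 202.7, α = 12.4, σ_y = 333.0 → σ = 457 MPa, n = 0.728
  silicon nitride: E = 299.0, α = 3.36, σ_y = 855.0 → σ = 183 MPa, n = 4.68
  alloy steel: E = 205.3, α = 12.2, σ_y = 592.0 → σ = 456 MPa, n = 1.30
Smallest n: low-carbon steel with n = 0.728.

low-carbon steel, n = 0.728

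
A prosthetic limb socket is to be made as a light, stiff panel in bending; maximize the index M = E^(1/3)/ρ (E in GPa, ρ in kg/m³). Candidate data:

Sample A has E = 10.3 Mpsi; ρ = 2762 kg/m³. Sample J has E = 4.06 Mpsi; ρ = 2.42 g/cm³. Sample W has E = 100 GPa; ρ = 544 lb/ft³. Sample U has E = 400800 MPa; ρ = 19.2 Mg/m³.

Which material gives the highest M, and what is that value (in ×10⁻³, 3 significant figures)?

sample A, M = 1.50×10⁻³

In SI units:
  sample A: E = 71.02 GPa, ρ = 2762 kg/m³
  sample J: E = 27.99 GPa, ρ = 2420 kg/m³
  sample W: E = 100.0 GPa, ρ = 8714 kg/m³
  sample U: E = 400.8 GPa, ρ = 19200 kg/m³
  sample A: M = 1.50×10⁻³
  sample J: M = 1.25×10⁻³
  sample W: M = 0.533×10⁻³
  sample U: M = 0.384×10⁻³
The maximum is for sample A.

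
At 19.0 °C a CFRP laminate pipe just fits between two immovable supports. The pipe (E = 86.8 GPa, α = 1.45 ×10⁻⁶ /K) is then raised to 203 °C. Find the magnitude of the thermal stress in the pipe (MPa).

ΔT = 184.0 K. Constrained thermal stress σ = E·α·ΔT = 86.80×10³ MPa × 1.45×10⁻⁶ × 184.0 = 23.2 MPa (compressive).

23.2 MPa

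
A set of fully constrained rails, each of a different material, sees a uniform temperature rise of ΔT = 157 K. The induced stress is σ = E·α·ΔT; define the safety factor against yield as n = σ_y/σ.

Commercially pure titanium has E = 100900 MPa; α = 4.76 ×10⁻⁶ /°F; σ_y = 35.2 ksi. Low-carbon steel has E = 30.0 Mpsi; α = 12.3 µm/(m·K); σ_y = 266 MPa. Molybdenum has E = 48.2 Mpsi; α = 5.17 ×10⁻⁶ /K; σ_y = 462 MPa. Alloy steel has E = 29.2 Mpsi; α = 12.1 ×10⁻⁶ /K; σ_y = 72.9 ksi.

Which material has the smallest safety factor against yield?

In consistent units (E in GPa, α in ×10⁻⁶/K, σ_y in MPa):
  commercially pure titanium: E = 100.9, α = 8.57, σ_y = 242.7 → σ = 136 MPa, n = 1.79
  low-carbon steel: E = 206.8, α = 12.3, σ_y = 266.0 → σ = 399 MPa, n = 0.666
  molybdenum: E = 332.3, α = 5.17, σ_y = 462.0 → σ = 270 MPa, n = 1.71
  alloy steel: E = 201.3, α = 12.1, σ_y = 502.6 → σ = 382 MPa, n = 1.31
Low-carbon steel has the lowest safety factor, n = 0.666.

low-carbon steel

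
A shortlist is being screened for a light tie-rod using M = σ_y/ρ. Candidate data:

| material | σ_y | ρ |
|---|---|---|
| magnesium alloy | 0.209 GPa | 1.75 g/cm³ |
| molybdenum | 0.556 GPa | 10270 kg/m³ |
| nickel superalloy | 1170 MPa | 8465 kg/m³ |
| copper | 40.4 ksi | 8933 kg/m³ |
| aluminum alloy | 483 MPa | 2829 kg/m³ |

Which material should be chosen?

aluminum alloy

Putting every candidate on a common basis:
  magnesium alloy: σ_y = 209.0 MPa, ρ = 1750 kg/m³
  molybdenum: σ_y = 556.0 MPa, ρ = 10270 kg/m³
  nickel superalloy: σ_y = 1170 MPa, ρ = 8465 kg/m³
  copper: σ_y = 278.5 MPa, ρ = 8933 kg/m³
  aluminum alloy: σ_y = 483.0 MPa, ρ = 2829 kg/m³
  aluminum alloy: M = 171 kN·m/kg
  nickel superalloy: M = 138 kN·m/kg
  magnesium alloy: M = 119 kN·m/kg
  molybdenum: M = 54.1 kN·m/kg
  copper: M = 31.2 kN·m/kg
Aluminum alloy has the largest M.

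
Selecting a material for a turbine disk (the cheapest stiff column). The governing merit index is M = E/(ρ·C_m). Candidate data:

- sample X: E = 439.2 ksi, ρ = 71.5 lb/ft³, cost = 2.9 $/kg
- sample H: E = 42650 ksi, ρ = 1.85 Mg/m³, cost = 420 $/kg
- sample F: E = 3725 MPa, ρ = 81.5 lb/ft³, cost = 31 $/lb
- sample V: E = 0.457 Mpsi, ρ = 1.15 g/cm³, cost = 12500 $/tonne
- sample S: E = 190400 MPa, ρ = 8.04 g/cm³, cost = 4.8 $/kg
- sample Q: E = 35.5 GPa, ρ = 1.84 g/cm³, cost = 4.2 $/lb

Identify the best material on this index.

Putting every candidate on a common basis:
  sample X: E = 3.028 GPa, ρ = 1145 kg/m³, cost = 2.900 $/kg
  sample H: E = 294.1 GPa, ρ = 1850 kg/m³, cost = 420.0 $/kg
  sample F: E = 3.725 GPa, ρ = 1306 kg/m³, cost = 68.34 $/kg
  sample V: E = 3.151 GPa, ρ = 1150 kg/m³, cost = 12.50 $/kg
  sample S: E = 190.4 GPa, ρ = 8040 kg/m³, cost = 4.800 $/kg
  sample Q: E = 35.50 GPa, ρ = 1840 kg/m³, cost = 9.259 $/kg
  sample S: M = 4.93 MN·m per $
  sample Q: M = 2.08 MN·m per $
  sample X: M = 0.912 MN·m per $
  sample H: M = 0.378 MN·m per $
  sample V: M = 0.219 MN·m per $
  sample F: M = 0.0418 MN·m per $
Sample S ranks first.

sample S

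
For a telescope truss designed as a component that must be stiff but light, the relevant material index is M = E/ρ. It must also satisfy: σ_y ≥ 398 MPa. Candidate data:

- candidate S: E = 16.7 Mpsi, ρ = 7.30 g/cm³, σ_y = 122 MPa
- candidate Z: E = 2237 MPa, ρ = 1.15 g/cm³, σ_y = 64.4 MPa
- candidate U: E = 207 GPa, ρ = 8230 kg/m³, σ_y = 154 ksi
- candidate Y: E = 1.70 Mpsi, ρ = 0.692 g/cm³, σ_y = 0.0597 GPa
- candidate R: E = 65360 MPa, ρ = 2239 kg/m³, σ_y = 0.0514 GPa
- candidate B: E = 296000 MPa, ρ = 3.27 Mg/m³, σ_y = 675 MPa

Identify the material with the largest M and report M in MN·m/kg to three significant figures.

Screen on constraints: σ_y ≥ 398 MPa. Survivors: candidate U, candidate B.
Normalizing units and computing the index:
  candidate U: E = 207.0 GPa, ρ = 8230 kg/m³
  candidate B: E = 296.0 GPa, ρ = 3270 kg/m³
  candidate B: M = 90.5 MN·m/kg
  candidate U: M = 25.2 MN·m/kg
Candidate B ranks first.

candidate B, M = 90.5 MN·m/kg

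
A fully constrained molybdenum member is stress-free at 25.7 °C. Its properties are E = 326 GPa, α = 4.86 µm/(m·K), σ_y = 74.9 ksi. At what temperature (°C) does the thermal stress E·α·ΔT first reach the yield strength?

σ_y = 74.9 ksi = 516.4 MPa.
E·α·ΔT = 516.4 MPa ⇒ ΔT = 516.4 / (326.0×10³ × 4.86×10⁻⁶) = 325.9 K.
T = 25.7 + 325.9 = 351.6 °C.

352 °C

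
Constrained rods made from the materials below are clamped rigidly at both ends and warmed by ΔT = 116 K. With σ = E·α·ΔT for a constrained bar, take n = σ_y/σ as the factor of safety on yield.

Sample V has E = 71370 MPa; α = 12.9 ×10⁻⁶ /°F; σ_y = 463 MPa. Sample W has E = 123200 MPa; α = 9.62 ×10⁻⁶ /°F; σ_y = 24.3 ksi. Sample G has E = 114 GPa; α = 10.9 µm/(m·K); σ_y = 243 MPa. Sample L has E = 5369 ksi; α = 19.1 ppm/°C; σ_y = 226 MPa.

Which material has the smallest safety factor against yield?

sample W

Converting E to GPa, α to ×10⁻⁶/K, σ_y to MPa, then σ and n for each:
  sample V: E = 71.37, α = 23.2, σ_y = 463.0 → σ = 192 MPa, n = 2.41
  sample W: E = 123.2, α = 17.3, σ_y = 167.5 → σ = 247 MPa, n = 0.677
  sample G: E = 114.0, α = 10.9, σ_y = 243.0 → σ = 144 MPa, n = 1.69
  sample L: E = 37.02, α = 19.1, σ_y = 226.0 → σ = 82.0 MPa, n = 2.76
Smallest n: sample W with n = 0.677.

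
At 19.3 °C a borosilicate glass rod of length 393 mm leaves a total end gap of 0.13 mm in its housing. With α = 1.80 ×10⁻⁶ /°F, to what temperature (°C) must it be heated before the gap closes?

α = 1.80×10⁻⁶/°F × 9/5 = 3.24×10⁻⁶/K.
α·L₀·ΔT = 0.13 mm ⇒ ΔT = 0.13 / (3.24×10⁻⁶ × 393.0) = 102.1 K.
T = 19.3 + 102.1 = 121.4 °C.

121 °C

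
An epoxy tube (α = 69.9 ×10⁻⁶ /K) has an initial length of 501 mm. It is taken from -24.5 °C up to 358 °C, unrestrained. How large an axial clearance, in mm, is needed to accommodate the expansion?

ΔT = 358 − (-24.5) = 382.5 K.
ΔL = α·L₀·ΔT = 69.9×10⁻⁶ × 501 mm × 382.5 K = 13.4 mm.

13.4 mm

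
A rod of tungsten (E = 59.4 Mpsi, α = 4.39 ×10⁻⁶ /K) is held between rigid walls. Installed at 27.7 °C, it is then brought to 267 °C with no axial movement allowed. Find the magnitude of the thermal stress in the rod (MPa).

E = 59.4 Mpsi = 409.5 GPa.
ΔT = 239.3 K. Constrained thermal stress σ = E·α·ΔT = 409.5×10³ MPa × 4.39×10⁻⁶ × 239.3 = 430 MPa (compressive).

430 MPa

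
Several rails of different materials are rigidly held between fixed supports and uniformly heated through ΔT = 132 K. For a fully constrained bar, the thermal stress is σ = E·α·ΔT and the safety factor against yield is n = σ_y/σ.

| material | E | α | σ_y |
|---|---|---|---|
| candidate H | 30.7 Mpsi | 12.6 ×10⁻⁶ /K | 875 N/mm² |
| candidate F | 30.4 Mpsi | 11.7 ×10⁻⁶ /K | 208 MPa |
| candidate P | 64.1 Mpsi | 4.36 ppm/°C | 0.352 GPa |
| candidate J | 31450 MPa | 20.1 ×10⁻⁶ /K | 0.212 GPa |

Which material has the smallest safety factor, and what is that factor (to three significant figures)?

In consistent units (E in GPa, α in ×10⁻⁶/K, σ_y in MPa):
  candidate H: E = 211.7, α = 12.6, σ_y = 875.0 → σ = 352 MPa, n = 2.49
  candidate F: E = 209.6, α = 11.7, σ_y = 208.0 → σ = 324 MPa, n = 0.643
  candidate P: E = 442.0, α = 4.36, σ_y = 352.0 → σ = 254 MPa, n = 1.38
  candidate J: E = 31.45, α = 20.1, σ_y = 212.0 → σ = 83.4 MPa, n = 2.54
Candidate F has the lowest safety factor, n = 0.643.

candidate F, n = 0.643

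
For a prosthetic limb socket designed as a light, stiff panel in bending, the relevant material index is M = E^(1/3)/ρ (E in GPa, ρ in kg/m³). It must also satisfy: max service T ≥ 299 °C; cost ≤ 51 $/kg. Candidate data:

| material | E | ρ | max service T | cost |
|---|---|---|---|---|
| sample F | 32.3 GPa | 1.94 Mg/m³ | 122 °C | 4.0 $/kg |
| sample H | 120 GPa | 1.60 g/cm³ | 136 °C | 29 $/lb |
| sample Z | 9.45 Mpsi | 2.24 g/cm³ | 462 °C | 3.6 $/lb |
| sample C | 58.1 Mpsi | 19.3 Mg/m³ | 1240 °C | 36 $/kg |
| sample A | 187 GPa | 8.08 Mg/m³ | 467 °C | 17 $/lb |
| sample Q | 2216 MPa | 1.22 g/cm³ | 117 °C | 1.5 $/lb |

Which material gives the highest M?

Screen on constraints: max service T ≥ 299 °C; cost ≤ 51 $/kg. Survivors: sample Z, sample C, sample A.
In SI units:
  sample Z: E = 65.16 GPa, ρ = 2240 kg/m³
  sample C: E = 400.6 GPa, ρ = 19300 kg/m³
  sample A: E = 187.0 GPa, ρ = 8080 kg/m³
  sample Z: M = 1.80×10⁻³
  sample A: M = 0.708×10⁻³
  sample C: M = 0.382×10⁻³
Sample Z has the largest M.

sample Z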